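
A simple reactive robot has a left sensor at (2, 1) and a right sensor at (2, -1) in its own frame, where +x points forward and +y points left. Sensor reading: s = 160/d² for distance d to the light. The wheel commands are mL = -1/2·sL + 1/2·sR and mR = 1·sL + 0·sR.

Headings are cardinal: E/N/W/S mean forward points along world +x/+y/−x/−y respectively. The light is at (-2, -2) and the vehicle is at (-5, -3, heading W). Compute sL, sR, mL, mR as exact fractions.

160/29 32/5 64/145 160/29

left sensor world pos  = (-7, -4); dL² = 29
right sensor world pos = (-7, -2); dR² = 25
sL = 160/29 = 160/29
sR = 160/25 = 32/5
mL = -1/2·sL + 1/2·sR = 64/145
mR = 1·sL + 0·sR = 160/29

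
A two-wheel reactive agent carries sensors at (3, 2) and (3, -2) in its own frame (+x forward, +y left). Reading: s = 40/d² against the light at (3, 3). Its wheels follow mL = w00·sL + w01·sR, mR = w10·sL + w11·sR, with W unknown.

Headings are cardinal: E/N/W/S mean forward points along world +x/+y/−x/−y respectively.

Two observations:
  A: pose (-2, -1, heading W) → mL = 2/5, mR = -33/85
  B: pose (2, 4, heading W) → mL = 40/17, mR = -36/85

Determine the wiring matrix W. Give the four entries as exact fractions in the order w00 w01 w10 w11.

obs A: pose=(-2,-1,W) → sL=2/5, sR=10/17, mL=2/5, mR=-33/85
obs B: pose=(2,4,W) → sL=40/17, sR=8/5, mL=40/17, mR=-36/85
sensor matrix S = [[2/5, 10/17], [40/17, 8/5]]; det S = -5376/7225
solve [mL_A; mL_B] = S·[w00; w01] and [mR_A; mR_B] = S·[w10; w11]:
  w00 = 1, w01 = 0, w10 = 1/2, w11 = -1

1 0 1/2 -1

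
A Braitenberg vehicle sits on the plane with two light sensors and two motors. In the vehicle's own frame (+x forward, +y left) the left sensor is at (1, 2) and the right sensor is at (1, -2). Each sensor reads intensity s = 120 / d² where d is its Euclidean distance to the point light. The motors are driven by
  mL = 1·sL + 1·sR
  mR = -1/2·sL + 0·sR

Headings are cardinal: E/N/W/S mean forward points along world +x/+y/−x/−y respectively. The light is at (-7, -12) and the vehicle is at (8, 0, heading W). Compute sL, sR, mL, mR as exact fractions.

15/37 15/49 1290/1813 -15/74

left sensor world pos  = (7, -2); dL² = 296
right sensor world pos = (7, 2); dR² = 392
sL = 120/296 = 15/37
sR = 120/392 = 15/49
mL = 1·sL + 1·sR = 1290/1813
mR = -1/2·sL + 0·sR = -15/74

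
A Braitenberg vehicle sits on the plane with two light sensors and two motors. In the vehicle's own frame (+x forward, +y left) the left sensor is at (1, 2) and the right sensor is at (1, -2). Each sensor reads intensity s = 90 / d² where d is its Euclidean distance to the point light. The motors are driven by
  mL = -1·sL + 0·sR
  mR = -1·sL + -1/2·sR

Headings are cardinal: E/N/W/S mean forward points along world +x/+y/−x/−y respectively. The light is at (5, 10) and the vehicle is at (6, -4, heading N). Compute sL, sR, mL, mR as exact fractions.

left sensor world pos  = (4, -3); dL² = 170
right sensor world pos = (8, -3); dR² = 178
sL = 90/170 = 9/17
sR = 90/178 = 45/89
mL = -1·sL + 0·sR = -9/17
mR = -1·sL + -1/2·sR = -2367/3026

9/17 45/89 -9/17 -2367/3026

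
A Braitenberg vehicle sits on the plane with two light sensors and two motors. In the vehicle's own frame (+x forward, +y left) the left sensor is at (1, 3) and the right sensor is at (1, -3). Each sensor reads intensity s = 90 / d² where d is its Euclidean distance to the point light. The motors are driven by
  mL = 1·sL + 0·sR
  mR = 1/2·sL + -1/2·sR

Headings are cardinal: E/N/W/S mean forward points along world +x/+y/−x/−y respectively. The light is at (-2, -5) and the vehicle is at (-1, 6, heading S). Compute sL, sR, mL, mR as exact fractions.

45/58 45/52 45/58 -135/3016

left sensor world pos  = (2, 5); dL² = 116
right sensor world pos = (-4, 5); dR² = 104
sL = 90/116 = 45/58
sR = 90/104 = 45/52
mL = 1·sL + 0·sR = 45/58
mR = 1/2·sL + -1/2·sR = -135/3016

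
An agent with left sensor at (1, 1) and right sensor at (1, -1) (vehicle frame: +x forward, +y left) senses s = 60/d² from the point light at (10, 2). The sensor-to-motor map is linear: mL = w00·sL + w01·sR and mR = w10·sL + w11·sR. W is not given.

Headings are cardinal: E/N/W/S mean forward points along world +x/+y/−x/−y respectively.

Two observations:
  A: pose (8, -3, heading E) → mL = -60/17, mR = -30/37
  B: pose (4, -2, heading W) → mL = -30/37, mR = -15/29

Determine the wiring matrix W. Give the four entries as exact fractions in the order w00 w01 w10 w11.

obs A: pose=(8,-3,E) → sL=60/17, sR=60/37, mL=-60/17, mR=-30/37
obs B: pose=(4,-2,W) → sL=30/37, sR=30/29, mL=-30/37, mR=-15/29
sensor matrix S = [[60/17, 60/37], [30/37, 30/29]]; det S = 1576800/674917
solve [mL_A; mL_B] = S·[w00; w01] and [mR_A; mR_B] = S·[w10; w11]:
  w00 = -1, w01 = 0, w10 = 0, w11 = -1/2

-1 0 0 -1/2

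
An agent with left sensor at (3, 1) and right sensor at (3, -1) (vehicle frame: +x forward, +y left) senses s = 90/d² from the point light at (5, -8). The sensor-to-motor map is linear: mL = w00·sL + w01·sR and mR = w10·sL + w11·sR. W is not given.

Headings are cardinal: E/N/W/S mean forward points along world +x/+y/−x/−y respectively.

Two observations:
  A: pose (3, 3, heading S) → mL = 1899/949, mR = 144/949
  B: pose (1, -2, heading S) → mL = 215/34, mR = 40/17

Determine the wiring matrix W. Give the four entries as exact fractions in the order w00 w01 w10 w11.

1 1/2 1 -1

obs A: pose=(3,3,S) → sL=18/13, sR=90/73, mL=1899/949, mR=144/949
obs B: pose=(1,-2,S) → sL=5, sR=45/17, mL=215/34, mR=40/17
sensor matrix S = [[18/13, 90/73], [5, 45/17]]; det S = -40320/16133
solve [mL_A; mL_B] = S·[w00; w01] and [mR_A; mR_B] = S·[w10; w11]:
  w00 = 1, w01 = 1/2, w10 = 1, w11 = -1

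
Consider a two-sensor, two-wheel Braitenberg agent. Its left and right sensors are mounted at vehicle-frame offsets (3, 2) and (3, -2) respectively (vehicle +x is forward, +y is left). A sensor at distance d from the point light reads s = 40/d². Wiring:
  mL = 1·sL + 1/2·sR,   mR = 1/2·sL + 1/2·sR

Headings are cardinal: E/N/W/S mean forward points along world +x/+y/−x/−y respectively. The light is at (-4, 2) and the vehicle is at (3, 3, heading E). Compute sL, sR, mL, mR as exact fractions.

40/109 40/101 6220/11009 4200/11009

left sensor world pos  = (6, 5); dL² = 109
right sensor world pos = (6, 1); dR² = 101
sL = 40/109 = 40/109
sR = 40/101 = 40/101
mL = 1·sL + 1/2·sR = 6220/11009
mR = 1/2·sL + 1/2·sR = 4200/11009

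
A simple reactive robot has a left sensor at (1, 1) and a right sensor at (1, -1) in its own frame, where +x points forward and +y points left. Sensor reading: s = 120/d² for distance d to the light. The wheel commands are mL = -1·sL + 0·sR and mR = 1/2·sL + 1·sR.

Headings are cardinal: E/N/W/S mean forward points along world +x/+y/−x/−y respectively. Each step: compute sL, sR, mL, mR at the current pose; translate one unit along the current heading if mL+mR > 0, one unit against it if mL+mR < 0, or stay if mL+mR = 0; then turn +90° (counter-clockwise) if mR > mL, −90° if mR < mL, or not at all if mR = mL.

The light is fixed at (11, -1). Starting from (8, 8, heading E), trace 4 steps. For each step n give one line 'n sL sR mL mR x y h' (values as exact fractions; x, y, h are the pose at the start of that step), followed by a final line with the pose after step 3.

n=0: pose=(8,8,E); sL=15/13, sR=30/17; mL=-15/13, mR=1035/442; mL+mR=525/442 → advance +1; mR−mL=1545/442 → turn +1·90°
n=1: pose=(9,8,N); sL=120/109, sR=120/101; mL=-120/109, mR=19140/11009; mL+mR=7020/11009 → advance +1; mR−mL=31260/11009 → turn +1·90°
n=2: pose=(9,9,W); sL=4/3, sR=12/13; mL=-4/3, mR=62/39; mL+mR=10/39 → advance +1; mR−mL=38/13 → turn +1·90°
n=3: pose=(8,9,S); sL=24/17, sR=120/97; mL=-24/17, mR=3204/1649; mL+mR=876/1649 → advance +1; mR−mL=5532/1649 → turn +1·90°

0 15/13 30/17 -15/13 1035/442 8 8 E
1 120/109 120/101 -120/109 19140/11009 9 8 N
2 4/3 12/13 -4/3 62/39 9 9 W
3 24/17 120/97 -24/17 3204/1649 8 9 S
final 8 8 E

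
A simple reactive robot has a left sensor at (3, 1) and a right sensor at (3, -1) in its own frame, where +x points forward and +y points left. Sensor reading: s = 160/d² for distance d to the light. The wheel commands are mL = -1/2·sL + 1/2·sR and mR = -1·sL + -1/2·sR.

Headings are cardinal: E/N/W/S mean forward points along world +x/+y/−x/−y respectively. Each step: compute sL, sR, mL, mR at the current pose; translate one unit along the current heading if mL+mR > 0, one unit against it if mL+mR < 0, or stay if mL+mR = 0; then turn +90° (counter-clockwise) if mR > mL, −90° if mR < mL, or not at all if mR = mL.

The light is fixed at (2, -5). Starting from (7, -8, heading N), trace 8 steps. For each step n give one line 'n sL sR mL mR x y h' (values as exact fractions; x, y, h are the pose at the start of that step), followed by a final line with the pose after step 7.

n=0: pose=(7,-8,N); sL=10, sR=40/9; mL=-25/9, mR=-110/9; mL+mR=-15 → advance -1; mR−mL=-85/9 → turn -1·90°
n=1: pose=(7,-9,E); sL=160/73, sR=160/89; mL=-1280/6497, mR=-20080/6497; mL+mR=-240/73 → advance -1; mR−mL=-18800/6497 → turn -1·90°
n=2: pose=(6,-9,S); sL=80/37, sR=80/29; mL=320/1073, mR=-3800/1073; mL+mR=-120/37 → advance -1; mR−mL=-4120/1073 → turn -1·90°
n=3: pose=(6,-8,W); sL=160/17, sR=32; mL=192/17, mR=-432/17; mL+mR=-240/17 → advance -1; mR−mL=-624/17 → turn -1·90°
n=4: pose=(7,-8,N); sL=10, sR=40/9; mL=-25/9, mR=-110/9; mL+mR=-15 → advance -1; mR−mL=-85/9 → turn -1·90°
n=5: pose=(7,-9,E); sL=160/73, sR=160/89; mL=-1280/6497, mR=-20080/6497; mL+mR=-240/73 → advance -1; mR−mL=-18800/6497 → turn -1·90°
n=6: pose=(6,-9,S); sL=80/37, sR=80/29; mL=320/1073, mR=-3800/1073; mL+mR=-120/37 → advance -1; mR−mL=-4120/1073 → turn -1·90°
n=7: pose=(6,-8,W); sL=160/17, sR=32; mL=192/17, mR=-432/17; mL+mR=-240/17 → advance -1; mR−mL=-624/17 → turn -1·90°

0 10 40/9 -25/9 -110/9 7 -8 N
1 160/73 160/89 -1280/6497 -20080/6497 7 -9 E
2 80/37 80/29 320/1073 -3800/1073 6 -9 S
3 160/17 32 192/17 -432/17 6 -8 W
4 10 40/9 -25/9 -110/9 7 -8 N
5 160/73 160/89 -1280/6497 -20080/6497 7 -9 E
6 80/37 80/29 320/1073 -3800/1073 6 -9 S
7 160/17 32 192/17 -432/17 6 -8 W
final 7 -8 N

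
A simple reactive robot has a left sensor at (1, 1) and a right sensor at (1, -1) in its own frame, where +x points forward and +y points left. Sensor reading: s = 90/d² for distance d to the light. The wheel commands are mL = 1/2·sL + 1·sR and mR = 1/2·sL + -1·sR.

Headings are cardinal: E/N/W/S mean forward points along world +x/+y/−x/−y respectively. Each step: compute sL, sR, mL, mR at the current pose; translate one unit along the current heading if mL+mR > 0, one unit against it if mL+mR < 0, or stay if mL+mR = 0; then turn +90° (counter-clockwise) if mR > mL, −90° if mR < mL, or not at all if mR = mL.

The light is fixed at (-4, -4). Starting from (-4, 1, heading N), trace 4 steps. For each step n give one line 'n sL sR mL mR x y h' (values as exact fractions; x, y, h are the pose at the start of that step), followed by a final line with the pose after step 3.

0 90/37 90/37 135/37 -45/37 -4 1 N
1 9/5 45/13 567/130 -333/130 -4 2 E
2 90/29 18/5 747/145 -297/145 -3 2 S
3 45/8 5/2 85/16 5/16 -3 1 W
final -4 1 N

n=0: pose=(-4,1,N); sL=90/37, sR=90/37; mL=135/37, mR=-45/37; mL+mR=90/37 → advance +1; mR−mL=-180/37 → turn -1·90°
n=1: pose=(-4,2,E); sL=9/5, sR=45/13; mL=567/130, mR=-333/130; mL+mR=9/5 → advance +1; mR−mL=-90/13 → turn -1·90°
n=2: pose=(-3,2,S); sL=90/29, sR=18/5; mL=747/145, mR=-297/145; mL+mR=90/29 → advance +1; mR−mL=-36/5 → turn -1·90°
n=3: pose=(-3,1,W); sL=45/8, sR=5/2; mL=85/16, mR=5/16; mL+mR=45/8 → advance +1; mR−mL=-5 → turn -1·90°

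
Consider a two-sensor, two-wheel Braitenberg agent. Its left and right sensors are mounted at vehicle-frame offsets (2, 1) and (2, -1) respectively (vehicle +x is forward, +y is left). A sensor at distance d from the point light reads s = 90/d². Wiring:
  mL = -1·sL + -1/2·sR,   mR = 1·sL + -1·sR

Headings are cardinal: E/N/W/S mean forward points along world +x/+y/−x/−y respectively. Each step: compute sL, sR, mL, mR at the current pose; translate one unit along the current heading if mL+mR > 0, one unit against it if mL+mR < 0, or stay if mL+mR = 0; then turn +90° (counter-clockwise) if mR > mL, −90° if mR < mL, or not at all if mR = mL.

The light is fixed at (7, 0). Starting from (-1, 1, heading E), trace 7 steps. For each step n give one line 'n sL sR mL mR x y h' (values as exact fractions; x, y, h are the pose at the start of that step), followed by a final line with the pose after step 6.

n=0: pose=(-1,1,E); sL=9/4, sR=5/2; mL=-7/2, mR=-1/4; mL+mR=-15/4 → advance -1; mR−mL=13/4 → turn +1·90°
n=1: pose=(-2,1,N); sL=90/109, sR=90/73; mL=-11475/7957, mR=-3240/7957; mL+mR=-135/73 → advance -1; mR−mL=8235/7957 → turn +1·90°
n=2: pose=(-2,0,W); sL=45/61, sR=45/61; mL=-135/122, mR=0; mL+mR=-135/122 → advance -1; mR−mL=135/122 → turn +1·90°
n=3: pose=(-1,0,S); sL=90/53, sR=18/17; mL=-2007/901, mR=576/901; mL+mR=-27/17 → advance -1; mR−mL=2583/901 → turn +1·90°
n=4: pose=(-1,1,E); sL=9/4, sR=5/2; mL=-7/2, mR=-1/4; mL+mR=-15/4 → advance -1; mR−mL=13/4 → turn +1·90°
n=5: pose=(-2,1,N); sL=90/109, sR=90/73; mL=-11475/7957, mR=-3240/7957; mL+mR=-135/73 → advance -1; mR−mL=8235/7957 → turn +1·90°
n=6: pose=(-2,0,W); sL=45/61, sR=45/61; mL=-135/122, mR=0; mL+mR=-135/122 → advance -1; mR−mL=135/122 → turn +1·90°

0 9/4 5/2 -7/2 -1/4 -1 1 E
1 90/109 90/73 -11475/7957 -3240/7957 -2 1 N
2 45/61 45/61 -135/122 0 -2 0 W
3 90/53 18/17 -2007/901 576/901 -1 0 S
4 9/4 5/2 -7/2 -1/4 -1 1 E
5 90/109 90/73 -11475/7957 -3240/7957 -2 1 N
6 45/61 45/61 -135/122 0 -2 0 W
final -1 0 S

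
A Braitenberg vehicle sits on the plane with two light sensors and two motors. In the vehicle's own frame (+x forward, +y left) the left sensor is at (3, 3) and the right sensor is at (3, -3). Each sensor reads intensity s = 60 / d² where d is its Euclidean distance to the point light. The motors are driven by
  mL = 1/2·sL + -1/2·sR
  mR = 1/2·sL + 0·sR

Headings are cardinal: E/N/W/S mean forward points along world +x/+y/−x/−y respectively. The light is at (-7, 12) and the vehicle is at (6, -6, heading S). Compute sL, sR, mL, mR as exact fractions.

left sensor world pos  = (9, -9); dL² = 697
right sensor world pos = (3, -9); dR² = 541
sL = 60/697 = 60/697
sR = 60/541 = 60/541
mL = 1/2·sL + -1/2·sR = -4680/377077
mR = 1/2·sL + 0·sR = 30/697

60/697 60/541 -4680/377077 30/697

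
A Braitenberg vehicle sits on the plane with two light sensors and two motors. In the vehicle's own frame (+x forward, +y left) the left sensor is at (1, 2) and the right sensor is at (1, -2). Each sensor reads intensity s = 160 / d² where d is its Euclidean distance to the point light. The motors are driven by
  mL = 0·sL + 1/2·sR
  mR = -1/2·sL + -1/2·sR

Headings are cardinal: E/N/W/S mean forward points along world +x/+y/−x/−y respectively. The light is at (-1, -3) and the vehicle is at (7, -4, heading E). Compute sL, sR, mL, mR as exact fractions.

80/41 16/9 8/9 -688/369

left sensor world pos  = (8, -2); dL² = 82
right sensor world pos = (8, -6); dR² = 90
sL = 160/82 = 80/41
sR = 160/90 = 16/9
mL = 0·sL + 1/2·sR = 8/9
mR = -1/2·sL + -1/2·sR = -688/369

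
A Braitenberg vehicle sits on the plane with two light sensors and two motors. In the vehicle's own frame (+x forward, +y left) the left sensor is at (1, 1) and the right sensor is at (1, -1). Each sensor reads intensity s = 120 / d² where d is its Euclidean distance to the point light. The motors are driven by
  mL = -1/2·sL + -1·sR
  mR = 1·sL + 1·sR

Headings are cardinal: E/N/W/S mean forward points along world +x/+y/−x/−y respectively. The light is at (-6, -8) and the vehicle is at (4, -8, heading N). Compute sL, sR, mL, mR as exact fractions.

left sensor world pos  = (3, -7); dL² = 82
right sensor world pos = (5, -7); dR² = 122
sL = 120/82 = 60/41
sR = 120/122 = 60/61
mL = -1/2·sL + -1·sR = -4290/2501
mR = 1·sL + 1·sR = 6120/2501

60/41 60/61 -4290/2501 6120/2501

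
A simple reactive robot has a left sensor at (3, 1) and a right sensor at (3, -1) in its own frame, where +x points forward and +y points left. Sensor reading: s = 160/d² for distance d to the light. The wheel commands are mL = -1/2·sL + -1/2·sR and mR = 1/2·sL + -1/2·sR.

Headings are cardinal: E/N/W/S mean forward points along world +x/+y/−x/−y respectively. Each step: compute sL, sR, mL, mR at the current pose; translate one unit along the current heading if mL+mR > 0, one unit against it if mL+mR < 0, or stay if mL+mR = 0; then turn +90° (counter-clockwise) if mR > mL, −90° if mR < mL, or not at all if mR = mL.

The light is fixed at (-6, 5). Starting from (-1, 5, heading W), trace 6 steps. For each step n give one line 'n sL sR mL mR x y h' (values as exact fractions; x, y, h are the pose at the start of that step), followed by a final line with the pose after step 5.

0 32 32 -32 0 -1 5 W
1 80/29 80/17 -1840/493 -480/493 0 5 S
2 32/17 160/81 -2656/1377 -64/1377 0 6 E
3 5 40/13 -105/26 25/26 -1 6 N
4 32 32 -32 0 -1 5 W
5 80/29 80/17 -1840/493 -480/493 0 5 S
final 0 6 E

n=0: pose=(-1,5,W); sL=32, sR=32; mL=-32, mR=0; mL+mR=-32 → advance -1; mR−mL=32 → turn +1·90°
n=1: pose=(0,5,S); sL=80/29, sR=80/17; mL=-1840/493, mR=-480/493; mL+mR=-80/17 → advance -1; mR−mL=80/29 → turn +1·90°
n=2: pose=(0,6,E); sL=32/17, sR=160/81; mL=-2656/1377, mR=-64/1377; mL+mR=-160/81 → advance -1; mR−mL=32/17 → turn +1·90°
n=3: pose=(-1,6,N); sL=5, sR=40/13; mL=-105/26, mR=25/26; mL+mR=-40/13 → advance -1; mR−mL=5 → turn +1·90°
n=4: pose=(-1,5,W); sL=32, sR=32; mL=-32, mR=0; mL+mR=-32 → advance -1; mR−mL=32 → turn +1·90°
n=5: pose=(0,5,S); sL=80/29, sR=80/17; mL=-1840/493, mR=-480/493; mL+mR=-80/17 → advance -1; mR−mL=80/29 → turn +1·90°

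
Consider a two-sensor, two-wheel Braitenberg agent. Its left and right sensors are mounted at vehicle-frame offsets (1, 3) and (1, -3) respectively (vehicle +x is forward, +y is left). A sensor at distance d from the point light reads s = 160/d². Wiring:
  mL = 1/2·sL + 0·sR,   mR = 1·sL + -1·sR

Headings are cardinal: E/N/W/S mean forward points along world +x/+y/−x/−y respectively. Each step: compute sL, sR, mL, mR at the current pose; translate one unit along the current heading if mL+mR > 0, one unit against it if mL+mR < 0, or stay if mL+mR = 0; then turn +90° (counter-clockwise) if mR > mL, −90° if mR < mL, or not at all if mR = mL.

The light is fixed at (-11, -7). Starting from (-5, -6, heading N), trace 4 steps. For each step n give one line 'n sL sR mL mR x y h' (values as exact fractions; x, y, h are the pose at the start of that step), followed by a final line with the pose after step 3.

0 160/13 32/17 80/13 2304/221 -5 -6 N
1 80/13 16/5 40/13 192/65 -5 -5 W
2 160/13 160/73 80/13 9600/949 -6 -5 N
3 10 40/13 5 90/13 -6 -4 W
final -7 -4 S

n=0: pose=(-5,-6,N); sL=160/13, sR=32/17; mL=80/13, mR=2304/221; mL+mR=3664/221 → advance +1; mR−mL=944/221 → turn +1·90°
n=1: pose=(-5,-5,W); sL=80/13, sR=16/5; mL=40/13, mR=192/65; mL+mR=392/65 → advance +1; mR−mL=-8/65 → turn -1·90°
n=2: pose=(-6,-5,N); sL=160/13, sR=160/73; mL=80/13, mR=9600/949; mL+mR=15440/949 → advance +1; mR−mL=3760/949 → turn +1·90°
n=3: pose=(-6,-4,W); sL=10, sR=40/13; mL=5, mR=90/13; mL+mR=155/13 → advance +1; mR−mL=25/13 → turn +1·90°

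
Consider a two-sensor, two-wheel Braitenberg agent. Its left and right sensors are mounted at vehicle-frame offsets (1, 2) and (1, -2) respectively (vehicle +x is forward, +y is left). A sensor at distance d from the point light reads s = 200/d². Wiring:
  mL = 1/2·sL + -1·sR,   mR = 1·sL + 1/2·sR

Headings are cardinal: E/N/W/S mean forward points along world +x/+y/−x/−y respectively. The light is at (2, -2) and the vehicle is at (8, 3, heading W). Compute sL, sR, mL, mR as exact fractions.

100/17 100/37 150/629 4550/629

left sensor world pos  = (7, 1); dL² = 34
right sensor world pos = (7, 5); dR² = 74
sL = 200/34 = 100/17
sR = 200/74 = 100/37
mL = 1/2·sL + -1·sR = 150/629
mR = 1·sL + 1/2·sR = 4550/629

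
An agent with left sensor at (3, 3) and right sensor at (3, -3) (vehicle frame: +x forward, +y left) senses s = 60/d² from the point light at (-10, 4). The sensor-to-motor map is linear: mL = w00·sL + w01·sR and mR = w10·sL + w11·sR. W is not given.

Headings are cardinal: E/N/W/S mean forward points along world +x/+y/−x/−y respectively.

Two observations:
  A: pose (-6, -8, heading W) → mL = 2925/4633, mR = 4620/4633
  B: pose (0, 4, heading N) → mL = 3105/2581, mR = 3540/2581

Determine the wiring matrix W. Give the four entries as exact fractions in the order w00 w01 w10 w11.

obs A: pose=(-6,-8,W) → sL=30/113, sR=30/41, mL=2925/4633, mR=4620/4633
obs B: pose=(0,4,N) → sL=30/29, sR=30/89, mL=3105/2581, mR=3540/2581
sensor matrix S = [[30/113, 30/41], [30/29, 30/89]]; det S = -7981200/11957773
solve [mL_A; mL_B] = S·[w00; w01] and [mR_A; mR_B] = S·[w10; w11]:
  w00 = 1, w01 = 1/2, w10 = 1, w11 = 1

1 1/2 1 1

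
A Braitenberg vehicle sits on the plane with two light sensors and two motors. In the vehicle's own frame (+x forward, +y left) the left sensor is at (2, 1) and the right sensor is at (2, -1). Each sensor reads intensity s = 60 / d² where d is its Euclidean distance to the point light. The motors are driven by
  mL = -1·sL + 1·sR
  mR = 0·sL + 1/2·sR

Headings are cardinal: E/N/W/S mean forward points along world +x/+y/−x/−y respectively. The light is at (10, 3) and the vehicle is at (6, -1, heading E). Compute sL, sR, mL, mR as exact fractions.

left sensor world pos  = (8, 0); dL² = 13
right sensor world pos = (8, -2); dR² = 29
sL = 60/13 = 60/13
sR = 60/29 = 60/29
mL = -1·sL + 1·sR = -960/377
mR = 0·sL + 1/2·sR = 30/29

60/13 60/29 -960/377 30/29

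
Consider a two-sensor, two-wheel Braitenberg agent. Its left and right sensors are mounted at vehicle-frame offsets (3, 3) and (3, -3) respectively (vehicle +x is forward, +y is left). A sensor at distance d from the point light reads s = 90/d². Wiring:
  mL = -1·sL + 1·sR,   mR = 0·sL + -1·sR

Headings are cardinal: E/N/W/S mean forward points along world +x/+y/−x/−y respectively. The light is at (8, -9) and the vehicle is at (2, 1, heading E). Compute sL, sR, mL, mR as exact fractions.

45/89 45/29 2700/2581 -45/29

left sensor world pos  = (5, 4); dL² = 178
right sensor world pos = (5, -2); dR² = 58
sL = 90/178 = 45/89
sR = 90/58 = 45/29
mL = -1·sL + 1·sR = 2700/2581
mR = 0·sL + -1·sR = -45/29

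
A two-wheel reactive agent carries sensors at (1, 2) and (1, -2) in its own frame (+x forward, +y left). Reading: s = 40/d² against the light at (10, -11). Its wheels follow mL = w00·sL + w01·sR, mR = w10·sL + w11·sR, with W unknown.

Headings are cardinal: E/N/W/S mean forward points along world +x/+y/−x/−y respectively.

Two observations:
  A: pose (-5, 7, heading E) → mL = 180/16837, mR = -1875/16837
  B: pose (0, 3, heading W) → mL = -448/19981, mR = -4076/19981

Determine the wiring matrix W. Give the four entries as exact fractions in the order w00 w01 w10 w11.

obs A: pose=(-5,7,E) → sL=10/149, sR=10/113, mL=180/16837, mR=-1875/16837
obs B: pose=(0,3,W) → sL=8/53, sR=40/377, mL=-448/19981, mR=-4076/19981
sensor matrix S = [[10/149, 10/113], [8/53, 40/377]]; det S = -2098240/336420097
solve [mL_A; mL_B] = S·[w00; w01] and [mR_A; mR_B] = S·[w10; w11]:
  w00 = -1/2, w01 = 1/2, w10 = -1, w11 = -1/2

-1/2 1/2 -1 -1/2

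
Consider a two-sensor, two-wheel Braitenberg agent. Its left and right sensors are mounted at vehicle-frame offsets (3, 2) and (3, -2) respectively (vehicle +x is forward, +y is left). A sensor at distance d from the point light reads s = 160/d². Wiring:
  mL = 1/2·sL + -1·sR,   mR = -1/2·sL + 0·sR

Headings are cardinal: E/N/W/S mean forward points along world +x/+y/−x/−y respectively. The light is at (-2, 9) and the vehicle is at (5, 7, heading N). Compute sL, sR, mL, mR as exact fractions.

80/13 80/41 600/533 -40/13

left sensor world pos  = (3, 10); dL² = 26
right sensor world pos = (7, 10); dR² = 82
sL = 160/26 = 80/13
sR = 160/82 = 80/41
mL = 1/2·sL + -1·sR = 600/533
mR = -1/2·sL + 0·sR = -40/13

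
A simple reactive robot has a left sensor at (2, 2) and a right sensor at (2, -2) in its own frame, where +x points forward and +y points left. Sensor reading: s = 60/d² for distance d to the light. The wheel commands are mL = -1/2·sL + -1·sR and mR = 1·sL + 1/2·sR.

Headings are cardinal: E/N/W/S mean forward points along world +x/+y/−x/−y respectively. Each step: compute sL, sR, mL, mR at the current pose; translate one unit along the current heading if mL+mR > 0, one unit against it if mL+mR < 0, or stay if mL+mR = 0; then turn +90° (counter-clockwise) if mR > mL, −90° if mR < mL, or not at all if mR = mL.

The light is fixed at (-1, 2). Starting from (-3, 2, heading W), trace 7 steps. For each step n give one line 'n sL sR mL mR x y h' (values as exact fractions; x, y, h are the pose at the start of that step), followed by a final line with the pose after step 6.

0 3 3 -9/2 9/2 -3 2 W
1 15 3 -21/2 33/2 -3 2 S
2 60 20/3 -110/3 190/3 -3 1 E
3 6 30 -33 21 -2 1 N
4 12/5 20/3 -118/15 86/15 -2 0 W
5 3 3 -9/2 9/2 -1 0 S
6 15 3 -21/2 33/2 -1 0 E
final 0 0 N

n=0: pose=(-3,2,W); sL=3, sR=3; mL=-9/2, mR=9/2; mL+mR=0 → advance +0; mR−mL=9 → turn +1·90°
n=1: pose=(-3,2,S); sL=15, sR=3; mL=-21/2, mR=33/2; mL+mR=6 → advance +1; mR−mL=27 → turn +1·90°
n=2: pose=(-3,1,E); sL=60, sR=20/3; mL=-110/3, mR=190/3; mL+mR=80/3 → advance +1; mR−mL=100 → turn +1·90°
n=3: pose=(-2,1,N); sL=6, sR=30; mL=-33, mR=21; mL+mR=-12 → advance -1; mR−mL=54 → turn +1·90°
n=4: pose=(-2,0,W); sL=12/5, sR=20/3; mL=-118/15, mR=86/15; mL+mR=-32/15 → advance -1; mR−mL=68/5 → turn +1·90°
n=5: pose=(-1,0,S); sL=3, sR=3; mL=-9/2, mR=9/2; mL+mR=0 → advance +0; mR−mL=9 → turn +1·90°
n=6: pose=(-1,0,E); sL=15, sR=3; mL=-21/2, mR=33/2; mL+mR=6 → advance +1; mR−mL=27 → turn +1·90°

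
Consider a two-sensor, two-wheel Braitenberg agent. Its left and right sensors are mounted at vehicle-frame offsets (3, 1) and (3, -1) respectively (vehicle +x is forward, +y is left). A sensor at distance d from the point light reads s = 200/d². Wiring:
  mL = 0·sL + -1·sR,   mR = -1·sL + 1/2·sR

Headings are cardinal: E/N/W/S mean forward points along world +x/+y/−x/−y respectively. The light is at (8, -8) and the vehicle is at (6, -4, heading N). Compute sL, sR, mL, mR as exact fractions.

100/29 4 -4 -42/29

left sensor world pos  = (5, -1); dL² = 58
right sensor world pos = (7, -1); dR² = 50
sL = 200/58 = 100/29
sR = 200/50 = 4
mL = 0·sL + -1·sR = -4
mR = -1·sL + 1/2·sR = -42/29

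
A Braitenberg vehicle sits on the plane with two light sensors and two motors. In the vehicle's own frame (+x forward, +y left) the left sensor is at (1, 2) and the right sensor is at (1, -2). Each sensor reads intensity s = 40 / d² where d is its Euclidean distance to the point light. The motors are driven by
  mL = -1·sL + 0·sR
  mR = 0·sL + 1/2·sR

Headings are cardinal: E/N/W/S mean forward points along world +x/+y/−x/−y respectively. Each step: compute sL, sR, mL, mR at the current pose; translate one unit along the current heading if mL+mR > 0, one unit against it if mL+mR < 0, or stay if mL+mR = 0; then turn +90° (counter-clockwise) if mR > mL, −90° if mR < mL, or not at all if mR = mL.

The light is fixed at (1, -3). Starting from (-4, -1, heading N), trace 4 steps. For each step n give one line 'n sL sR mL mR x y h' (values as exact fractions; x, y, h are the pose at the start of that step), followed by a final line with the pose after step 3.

n=0: pose=(-4,-1,N); sL=20/29, sR=20/9; mL=-20/29, mR=10/9; mL+mR=110/261 → advance +1; mR−mL=470/261 → turn +1·90°
n=1: pose=(-4,0,W); sL=40/37, sR=40/61; mL=-40/37, mR=20/61; mL+mR=-1700/2257 → advance -1; mR−mL=3180/2257 → turn +1·90°
n=2: pose=(-3,0,S); sL=5, sR=1; mL=-5, mR=1/2; mL+mR=-9/2 → advance -1; mR−mL=11/2 → turn +1·90°
n=3: pose=(-3,1,E); sL=8/9, sR=40/13; mL=-8/9, mR=20/13; mL+mR=76/117 → advance +1; mR−mL=284/117 → turn +1·90°

0 20/29 20/9 -20/29 10/9 -4 -1 N
1 40/37 40/61 -40/37 20/61 -4 0 W
2 5 1 -5 1/2 -3 0 S
3 8/9 40/13 -8/9 20/13 -3 1 E
final -2 1 N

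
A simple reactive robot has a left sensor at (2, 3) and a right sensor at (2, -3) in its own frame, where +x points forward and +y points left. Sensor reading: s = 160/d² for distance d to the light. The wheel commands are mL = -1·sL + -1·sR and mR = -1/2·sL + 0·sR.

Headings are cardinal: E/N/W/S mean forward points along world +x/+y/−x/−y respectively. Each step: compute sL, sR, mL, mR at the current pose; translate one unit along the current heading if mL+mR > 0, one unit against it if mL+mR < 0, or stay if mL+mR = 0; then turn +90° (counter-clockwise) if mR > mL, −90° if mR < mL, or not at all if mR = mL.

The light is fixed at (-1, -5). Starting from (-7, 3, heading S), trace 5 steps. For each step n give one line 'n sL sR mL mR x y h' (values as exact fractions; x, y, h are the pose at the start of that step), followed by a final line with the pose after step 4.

0 32/9 160/117 -64/13 -16/9 -7 3 S
1 1 40/13 -53/13 -1/2 -7 4 E
2 160/221 160/137 -57280/30277 -80/221 -8 4 N
3 80/53 80/101 -12320/5353 -40/53 -8 3 W
4 32/9 160/117 -64/13 -16/9 -7 3 S
final -7 4 E

n=0: pose=(-7,3,S); sL=32/9, sR=160/117; mL=-64/13, mR=-16/9; mL+mR=-784/117 → advance -1; mR−mL=368/117 → turn +1·90°
n=1: pose=(-7,4,E); sL=1, sR=40/13; mL=-53/13, mR=-1/2; mL+mR=-119/26 → advance -1; mR−mL=93/26 → turn +1·90°
n=2: pose=(-8,4,N); sL=160/221, sR=160/137; mL=-57280/30277, mR=-80/221; mL+mR=-68240/30277 → advance -1; mR−mL=46320/30277 → turn +1·90°
n=3: pose=(-8,3,W); sL=80/53, sR=80/101; mL=-12320/5353, mR=-40/53; mL+mR=-16360/5353 → advance -1; mR−mL=8280/5353 → turn +1·90°
n=4: pose=(-7,3,S); sL=32/9, sR=160/117; mL=-64/13, mR=-16/9; mL+mR=-784/117 → advance -1; mR−mL=368/117 → turn +1·90°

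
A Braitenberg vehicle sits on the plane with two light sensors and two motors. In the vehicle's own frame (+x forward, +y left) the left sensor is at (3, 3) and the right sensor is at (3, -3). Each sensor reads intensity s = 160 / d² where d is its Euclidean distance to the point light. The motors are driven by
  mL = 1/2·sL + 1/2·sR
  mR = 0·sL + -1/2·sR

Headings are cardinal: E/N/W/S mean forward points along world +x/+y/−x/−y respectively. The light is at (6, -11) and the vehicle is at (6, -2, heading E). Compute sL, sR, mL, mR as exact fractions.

160/153 32/9 352/153 -16/9

left sensor world pos  = (9, 1); dL² = 153
right sensor world pos = (9, -5); dR² = 45
sL = 160/153 = 160/153
sR = 160/45 = 32/9
mL = 1/2·sL + 1/2·sR = 352/153
mR = 0·sL + -1/2·sR = -16/9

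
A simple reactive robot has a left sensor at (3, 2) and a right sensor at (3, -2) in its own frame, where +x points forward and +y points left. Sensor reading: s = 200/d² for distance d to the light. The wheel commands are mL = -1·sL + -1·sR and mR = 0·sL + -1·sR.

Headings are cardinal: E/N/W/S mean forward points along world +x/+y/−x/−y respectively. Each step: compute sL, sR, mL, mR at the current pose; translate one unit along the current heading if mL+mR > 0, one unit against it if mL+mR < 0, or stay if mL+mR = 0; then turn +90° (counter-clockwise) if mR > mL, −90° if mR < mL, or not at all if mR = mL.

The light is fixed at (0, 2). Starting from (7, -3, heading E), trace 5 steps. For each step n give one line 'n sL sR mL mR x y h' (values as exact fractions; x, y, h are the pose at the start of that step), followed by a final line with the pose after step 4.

0 200/109 200/149 -51600/16241 -200/149 7 -3 E
1 10 50/17 -220/17 -50/17 6 -3 N
2 200/73 8 -784/73 -8 6 -4 W
3 100/81 100/53 -13400/4293 -100/53 7 -4 S
4 200/109 200/149 -51600/16241 -200/149 7 -3 E
final 6 -3 N

n=0: pose=(7,-3,E); sL=200/109, sR=200/149; mL=-51600/16241, mR=-200/149; mL+mR=-73400/16241 → advance -1; mR−mL=200/109 → turn +1·90°
n=1: pose=(6,-3,N); sL=10, sR=50/17; mL=-220/17, mR=-50/17; mL+mR=-270/17 → advance -1; mR−mL=10 → turn +1·90°
n=2: pose=(6,-4,W); sL=200/73, sR=8; mL=-784/73, mR=-8; mL+mR=-1368/73 → advance -1; mR−mL=200/73 → turn +1·90°
n=3: pose=(7,-4,S); sL=100/81, sR=100/53; mL=-13400/4293, mR=-100/53; mL+mR=-21500/4293 → advance -1; mR−mL=100/81 → turn +1·90°
n=4: pose=(7,-3,E); sL=200/109, sR=200/149; mL=-51600/16241, mR=-200/149; mL+mR=-73400/16241 → advance -1; mR−mL=200/109 → turn +1·90°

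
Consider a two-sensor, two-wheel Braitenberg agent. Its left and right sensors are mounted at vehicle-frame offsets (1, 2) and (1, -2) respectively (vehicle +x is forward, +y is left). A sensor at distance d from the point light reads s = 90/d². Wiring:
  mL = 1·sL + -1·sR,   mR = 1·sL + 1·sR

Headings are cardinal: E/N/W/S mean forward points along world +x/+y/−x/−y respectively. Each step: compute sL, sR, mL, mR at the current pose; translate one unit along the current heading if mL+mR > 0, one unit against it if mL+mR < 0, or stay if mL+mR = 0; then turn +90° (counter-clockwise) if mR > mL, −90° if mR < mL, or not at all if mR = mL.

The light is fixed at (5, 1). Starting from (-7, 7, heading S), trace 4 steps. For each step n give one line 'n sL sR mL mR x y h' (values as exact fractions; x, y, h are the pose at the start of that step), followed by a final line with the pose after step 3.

n=0: pose=(-7,7,S); sL=18/25, sR=90/221; mL=1728/5525, mR=6228/5525; mL+mR=36/25 → advance +1; mR−mL=180/221 → turn +1·90°
n=1: pose=(-7,6,E); sL=9/17, sR=9/13; mL=-36/221, mR=270/221; mL+mR=18/17 → advance +1; mR−mL=18/13 → turn +1·90°
n=2: pose=(-6,6,N); sL=18/41, sR=10/13; mL=-176/533, mR=644/533; mL+mR=36/41 → advance +1; mR−mL=20/13 → turn +1·90°
n=3: pose=(-6,7,W); sL=9/16, sR=45/104; mL=27/208, mR=207/208; mL+mR=9/8 → advance +1; mR−mL=45/52 → turn +1·90°

0 18/25 90/221 1728/5525 6228/5525 -7 7 S
1 9/17 9/13 -36/221 270/221 -7 6 E
2 18/41 10/13 -176/533 644/533 -6 6 N
3 9/16 45/104 27/208 207/208 -6 7 W
final -7 7 S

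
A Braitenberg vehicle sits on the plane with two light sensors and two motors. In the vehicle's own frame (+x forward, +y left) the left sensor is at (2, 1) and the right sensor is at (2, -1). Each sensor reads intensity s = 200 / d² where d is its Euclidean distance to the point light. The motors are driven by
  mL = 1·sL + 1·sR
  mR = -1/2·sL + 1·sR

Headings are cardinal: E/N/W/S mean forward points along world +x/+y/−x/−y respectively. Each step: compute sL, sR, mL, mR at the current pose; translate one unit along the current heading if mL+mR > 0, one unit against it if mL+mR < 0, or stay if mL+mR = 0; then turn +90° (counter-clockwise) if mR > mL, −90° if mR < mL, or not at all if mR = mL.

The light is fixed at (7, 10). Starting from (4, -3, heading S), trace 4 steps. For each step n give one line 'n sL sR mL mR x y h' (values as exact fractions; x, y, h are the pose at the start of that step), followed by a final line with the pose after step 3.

n=0: pose=(4,-3,S); sL=200/229, sR=200/241; mL=94000/55189, mR=21700/55189; mL+mR=115700/55189 → advance +1; mR−mL=-300/229 → turn -1·90°
n=1: pose=(4,-4,W); sL=4/5, sR=100/97; mL=888/485, mR=306/485; mL+mR=1194/485 → advance +1; mR−mL=-6/5 → turn -1·90°
n=2: pose=(3,-4,N); sL=200/169, sR=200/153; mL=64400/25857, mR=18500/25857; mL+mR=82900/25857 → advance +1; mR−mL=-300/169 → turn -1·90°
n=3: pose=(3,-3,E); sL=50/37, sR=1; mL=87/37, mR=12/37; mL+mR=99/37 → advance +1; mR−mL=-75/37 → turn -1·90°

0 200/229 200/241 94000/55189 21700/55189 4 -3 S
1 4/5 100/97 888/485 306/485 4 -4 W
2 200/169 200/153 64400/25857 18500/25857 3 -4 N
3 50/37 1 87/37 12/37 3 -3 E
final 4 -3 S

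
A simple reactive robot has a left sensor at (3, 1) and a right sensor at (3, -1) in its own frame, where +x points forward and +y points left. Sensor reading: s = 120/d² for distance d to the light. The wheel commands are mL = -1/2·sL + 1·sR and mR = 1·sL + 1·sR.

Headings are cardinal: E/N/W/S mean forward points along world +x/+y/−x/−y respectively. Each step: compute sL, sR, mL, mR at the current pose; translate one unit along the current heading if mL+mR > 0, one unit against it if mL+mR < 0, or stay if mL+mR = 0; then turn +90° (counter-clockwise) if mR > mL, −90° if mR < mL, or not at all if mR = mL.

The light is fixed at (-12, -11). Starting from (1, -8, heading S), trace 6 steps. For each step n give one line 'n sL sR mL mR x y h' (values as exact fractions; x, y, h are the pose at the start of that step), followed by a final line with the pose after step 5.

0 30/49 5/6 155/294 425/294 1 -8 S
1 24/53 120/257 3276/13621 12528/13621 1 -9 E
2 60/97 12/25 414/2425 2664/2425 2 -9 N
3 24/25 120/137 1356/3425 6288/3425 2 -8 W
4 30/49 5/6 155/294 425/294 1 -8 S
5 24/53 120/257 3276/13621 12528/13621 1 -9 E
final 2 -9 N

n=0: pose=(1,-8,S); sL=30/49, sR=5/6; mL=155/294, mR=425/294; mL+mR=290/147 → advance +1; mR−mL=45/49 → turn +1·90°
n=1: pose=(1,-9,E); sL=24/53, sR=120/257; mL=3276/13621, mR=12528/13621; mL+mR=15804/13621 → advance +1; mR−mL=36/53 → turn +1·90°
n=2: pose=(2,-9,N); sL=60/97, sR=12/25; mL=414/2425, mR=2664/2425; mL+mR=3078/2425 → advance +1; mR−mL=90/97 → turn +1·90°
n=3: pose=(2,-8,W); sL=24/25, sR=120/137; mL=1356/3425, mR=6288/3425; mL+mR=7644/3425 → advance +1; mR−mL=36/25 → turn +1·90°
n=4: pose=(1,-8,S); sL=30/49, sR=5/6; mL=155/294, mR=425/294; mL+mR=290/147 → advance +1; mR−mL=45/49 → turn +1·90°
n=5: pose=(1,-9,E); sL=24/53, sR=120/257; mL=3276/13621, mR=12528/13621; mL+mR=15804/13621 → advance +1; mR−mL=36/53 → turn +1·90°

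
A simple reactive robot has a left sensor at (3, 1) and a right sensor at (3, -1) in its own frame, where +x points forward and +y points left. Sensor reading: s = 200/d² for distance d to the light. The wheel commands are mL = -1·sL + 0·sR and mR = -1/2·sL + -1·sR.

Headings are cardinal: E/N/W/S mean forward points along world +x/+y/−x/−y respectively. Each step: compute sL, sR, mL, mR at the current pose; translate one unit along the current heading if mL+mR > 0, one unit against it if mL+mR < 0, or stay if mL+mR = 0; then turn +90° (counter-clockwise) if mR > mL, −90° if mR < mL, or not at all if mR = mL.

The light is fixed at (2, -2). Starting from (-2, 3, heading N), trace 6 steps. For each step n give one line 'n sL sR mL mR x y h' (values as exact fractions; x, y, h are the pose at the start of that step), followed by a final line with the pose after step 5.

n=0: pose=(-2,3,N); sL=200/89, sR=200/73; mL=-200/89, mR=-25100/6497; mL+mR=-39700/6497 → advance -1; mR−mL=-10500/6497 → turn -1·90°
n=1: pose=(-2,2,E); sL=100/13, sR=20; mL=-100/13, mR=-310/13; mL+mR=-410/13 → advance -1; mR−mL=-210/13 → turn -1·90°
n=2: pose=(-3,2,S); sL=200/17, sR=200/37; mL=-200/17, mR=-7100/629; mL+mR=-14500/629 → advance -1; mR−mL=300/629 → turn +1·90°
n=3: pose=(-3,3,E); sL=5, sR=10; mL=-5, mR=-25/2; mL+mR=-35/2 → advance -1; mR−mL=-15/2 → turn -1·90°
n=4: pose=(-4,3,S); sL=200/29, sR=200/53; mL=-200/29, mR=-11100/1537; mL+mR=-21700/1537 → advance -1; mR−mL=-500/1537 → turn -1·90°
n=5: pose=(-4,4,W); sL=100/53, sR=20/13; mL=-100/53, mR=-1710/689; mL+mR=-3010/689 → advance -1; mR−mL=-410/689 → turn -1·90°

0 200/89 200/73 -200/89 -25100/6497 -2 3 N
1 100/13 20 -100/13 -310/13 -2 2 E
2 200/17 200/37 -200/17 -7100/629 -3 2 S
3 5 10 -5 -25/2 -3 3 E
4 200/29 200/53 -200/29 -11100/1537 -4 3 S
5 100/53 20/13 -100/53 -1710/689 -4 4 W
final -3 4 N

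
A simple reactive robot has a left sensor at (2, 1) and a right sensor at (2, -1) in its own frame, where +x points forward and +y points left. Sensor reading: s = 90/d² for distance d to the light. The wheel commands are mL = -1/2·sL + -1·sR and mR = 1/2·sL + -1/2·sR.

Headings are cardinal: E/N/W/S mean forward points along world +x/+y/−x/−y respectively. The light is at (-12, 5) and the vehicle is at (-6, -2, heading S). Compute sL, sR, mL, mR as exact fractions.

left sensor world pos  = (-5, -4); dL² = 130
right sensor world pos = (-7, -4); dR² = 106
sL = 90/130 = 9/13
sR = 90/106 = 45/53
mL = -1/2·sL + -1·sR = -1647/1378
mR = 1/2·sL + -1/2·sR = -54/689

9/13 45/53 -1647/1378 -54/689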